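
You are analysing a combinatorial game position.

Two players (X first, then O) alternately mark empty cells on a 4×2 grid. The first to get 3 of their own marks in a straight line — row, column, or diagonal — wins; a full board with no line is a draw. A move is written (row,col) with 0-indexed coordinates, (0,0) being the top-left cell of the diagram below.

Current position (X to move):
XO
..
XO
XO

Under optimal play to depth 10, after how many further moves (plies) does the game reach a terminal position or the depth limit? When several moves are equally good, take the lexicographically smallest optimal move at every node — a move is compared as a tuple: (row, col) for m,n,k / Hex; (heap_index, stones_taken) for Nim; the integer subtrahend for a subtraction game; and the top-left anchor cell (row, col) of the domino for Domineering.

PV length from [XO/../XO/XO]: 1 ply

[XO/../XO/XO] X move#1: (1,0):+1/XO/X./XO/XO*, (1,1):+0/XO/.X/XO/XO
[XO/X./XO/XO] end (terminal -1, O#2); searched XO/../XO/XO to 10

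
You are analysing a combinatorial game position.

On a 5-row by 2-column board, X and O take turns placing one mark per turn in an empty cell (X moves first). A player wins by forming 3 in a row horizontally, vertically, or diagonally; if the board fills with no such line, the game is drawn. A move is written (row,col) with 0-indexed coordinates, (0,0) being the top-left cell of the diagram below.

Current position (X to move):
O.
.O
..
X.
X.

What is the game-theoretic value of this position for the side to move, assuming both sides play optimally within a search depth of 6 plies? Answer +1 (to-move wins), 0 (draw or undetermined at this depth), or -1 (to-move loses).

value(O./.O/../X./X., X) = +1

p1 X@[O./.O/../X./X.]: (0,1)[OX/.O/../X./X.]+0 (1,0)[O./XO/../X./X.]+0 (2,0)[O./.O/X./X./X.]+1* (2,1)[O./.O/.X/X./X.]+0 (3,1)[O./.O/../XX/X.]+0 (4,1)[O./.O/../X./XX]-1
p2 O@[O./.O/X./X./X.] terminal -1; root [O./.O/../X./X.] d6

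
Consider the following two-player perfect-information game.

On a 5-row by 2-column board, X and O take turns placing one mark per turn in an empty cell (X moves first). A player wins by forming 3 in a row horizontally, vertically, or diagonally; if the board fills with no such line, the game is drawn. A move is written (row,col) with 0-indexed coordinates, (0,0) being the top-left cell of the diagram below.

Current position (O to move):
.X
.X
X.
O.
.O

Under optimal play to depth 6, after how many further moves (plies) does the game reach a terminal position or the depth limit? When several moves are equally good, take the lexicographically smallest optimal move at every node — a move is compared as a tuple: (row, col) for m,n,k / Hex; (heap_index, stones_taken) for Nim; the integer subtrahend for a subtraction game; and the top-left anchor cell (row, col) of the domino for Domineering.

PV length from [.X/.X/X./O./.O]: 5 plies

ply 1, O at .X/.X/X./O./.O | (0,0)=-1→OX/.X/X./O./.O; (1,0)=-1→.X/OX/X./O./.O; (2,1)=+0→.X/.X/XO/O./.O*; (3,1)=-1→.X/.X/X./OO/.O; (4,0)=-1→.X/.X/X./O./OO
ply 2, X at .X/.X/XO/O./.O | (0,0)=-1→XX/.X/XO/O./.O; (1,0)=-1→.X/XX/XO/O./.O; (3,1)=+0→.X/.X/XO/OX/.O*; (4,0)=-1→.X/.X/XO/O./XO
ply 3, O at .X/.X/XO/OX/.O | (0,0)=+0→OX/.X/XO/OX/.O*; (1,0)=+0→.X/OX/XO/OX/.O; (4,0)=+0→.X/.X/XO/OX/OO
ply 4, X at OX/.X/XO/OX/.O | (1,0)=+0→OX/XX/XO/OX/.O*; (4,0)=+0→OX/.X/XO/OX/XO
ply 5, O at OX/XX/XO/OX/.O | (4,0)=+0→OX/XX/XO/OX/OO*
ply 6: OX/XX/XO/OX/OO is terminal +0 (X); from .X/.X/X./O./.O depth 6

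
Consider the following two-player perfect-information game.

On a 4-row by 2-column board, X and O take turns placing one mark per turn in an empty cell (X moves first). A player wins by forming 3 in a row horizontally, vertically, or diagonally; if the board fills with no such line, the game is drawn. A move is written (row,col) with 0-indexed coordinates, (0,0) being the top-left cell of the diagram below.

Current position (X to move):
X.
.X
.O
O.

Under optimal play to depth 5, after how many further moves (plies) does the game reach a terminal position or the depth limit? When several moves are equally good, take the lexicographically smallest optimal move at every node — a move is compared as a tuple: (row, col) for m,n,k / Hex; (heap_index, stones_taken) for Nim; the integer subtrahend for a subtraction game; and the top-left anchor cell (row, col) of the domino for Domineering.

PV length from [X./.X/.O/O.]: 4 plies

[X./.X/.O/O.] X move#1: (0,1):+0/XX/.X/.O/O.*, (1,0):+0/X./XX/.O/O., (2,0):+0/X./.X/XO/O., (3,1):+0/X./.X/.O/OX
[XX/.X/.O/O.] O move#2: (1,0):+0/XX/OX/.O/O.*, (2,0):+0/XX/.X/OO/O., (3,1):+0/XX/.X/.O/OO
[XX/OX/.O/O.] X move#3: (2,0):+0/XX/OX/XO/O.*, (3,1):-1/XX/OX/.O/OX
[XX/OX/XO/O.] O move#4: (3,1):+0/XX/OX/XO/OO*
[XX/OX/XO/OO] end (terminal +0, X#5); searched X./.X/.O/O. to 5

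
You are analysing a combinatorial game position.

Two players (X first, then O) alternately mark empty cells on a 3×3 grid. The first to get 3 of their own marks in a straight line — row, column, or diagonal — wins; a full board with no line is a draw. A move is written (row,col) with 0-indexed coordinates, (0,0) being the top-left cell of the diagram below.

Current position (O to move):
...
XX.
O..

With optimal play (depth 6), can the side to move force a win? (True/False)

ply 1, O at .../XX./O.. | (0,0)=-1→O../XX./O..; (0,1)=-1→.O./XX./O..; (0,2)=-1→..O/XX./O..; (1,2)=+0→.../XXO/O..*; (2,1)=-1→.../XX./OO.; (2,2)=-1→.../XX./O.O
ply 2, X at .../XXO/O.. | (0,0)=-1→X../XXO/O..; (0,1)=+0→.X./XXO/O..*; (0,2)=+0→..X/XXO/O..; (2,1)=+0→.../XXO/OX.; (2,2)=+0→.../XXO/O.X
ply 3, O at .X./XXO/O.. | (0,0)=-1→OX./XXO/O..; (0,2)=-1→.XO/XXO/O..; (2,1)=+0→.X./XXO/OO.*; (2,2)=-1→.X./XXO/O.O
ply 4, X at .X./XXO/OO. | (0,0)=-1→XX./XXO/OO.; (0,2)=-1→.XX/XXO/OO.; (2,2)=+0→.X./XXO/OOX*
ply 5, O at .X./XXO/OOX | (0,0)=+0→OX./XXO/OOX*; (0,2)=-1→.XO/XXO/OOX
ply 6, X at OX./XXO/OOX | (0,2)=+0→OXX/XXO/OOX*
ply 7: OXX/XXO/OOX is terminal +0 (O); from .../XX./O.. depth 6

O winning at [.../XX./O..]: False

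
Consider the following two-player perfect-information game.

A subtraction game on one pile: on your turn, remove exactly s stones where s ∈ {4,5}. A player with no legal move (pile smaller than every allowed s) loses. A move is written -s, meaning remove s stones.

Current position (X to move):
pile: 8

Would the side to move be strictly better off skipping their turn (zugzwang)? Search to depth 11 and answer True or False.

p1 X@[8]: -4[4]-1 -5[3]+1*
p2 O@[3] terminal -1; root [8] d11
suppose X passes — search the same position with O to move:
pass> p1 O@[8]: -4[4]-1 -5[3]+1*
pass> p2 X@[3] terminal -1; root [8] d11
for X: play +1, pass -1

zugzwang(8, X) = False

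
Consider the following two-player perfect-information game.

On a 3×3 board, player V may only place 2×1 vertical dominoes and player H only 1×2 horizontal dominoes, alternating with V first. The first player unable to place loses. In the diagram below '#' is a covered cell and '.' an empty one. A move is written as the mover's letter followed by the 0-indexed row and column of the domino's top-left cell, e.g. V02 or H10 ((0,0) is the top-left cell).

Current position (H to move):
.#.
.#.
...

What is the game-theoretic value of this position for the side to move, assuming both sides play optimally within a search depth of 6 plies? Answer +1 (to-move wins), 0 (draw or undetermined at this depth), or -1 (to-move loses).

[.#./.#./...] H move#1: H20:-1/.#./.#./##.*, H21:-1/.#./.#./.##
[.#./.#./##.] V move#2: V00:+1/##./##./##.*, V02:+1/.##/.##/##., V12:+1/.#./.##/###
[##./##./##.] end (terminal -1, H#3); searched .#./.#./... to 6

value(.#./.#./..., H) = -1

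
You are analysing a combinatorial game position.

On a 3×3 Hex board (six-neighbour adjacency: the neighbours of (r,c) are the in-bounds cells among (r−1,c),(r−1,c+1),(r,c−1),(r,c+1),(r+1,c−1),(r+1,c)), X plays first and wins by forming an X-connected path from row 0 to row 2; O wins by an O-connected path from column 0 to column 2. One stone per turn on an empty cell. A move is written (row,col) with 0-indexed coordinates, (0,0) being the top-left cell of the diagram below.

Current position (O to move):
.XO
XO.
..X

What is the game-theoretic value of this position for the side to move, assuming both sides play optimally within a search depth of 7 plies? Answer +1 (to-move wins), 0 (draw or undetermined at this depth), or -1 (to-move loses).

[.XO/XO./..X] O move#1: (0,0):-1/OXO/XO./..X, (1,2):-1/.XO/XOO/..X, (2,0):+1/.XO/XO./O.X*, (2,1):-1/.XO/XO./.OX
[.XO/XO./O.X] end (terminal -1, X#2); searched .XO/XO./..X to 7

value(.XO/XO./..X, O) = +1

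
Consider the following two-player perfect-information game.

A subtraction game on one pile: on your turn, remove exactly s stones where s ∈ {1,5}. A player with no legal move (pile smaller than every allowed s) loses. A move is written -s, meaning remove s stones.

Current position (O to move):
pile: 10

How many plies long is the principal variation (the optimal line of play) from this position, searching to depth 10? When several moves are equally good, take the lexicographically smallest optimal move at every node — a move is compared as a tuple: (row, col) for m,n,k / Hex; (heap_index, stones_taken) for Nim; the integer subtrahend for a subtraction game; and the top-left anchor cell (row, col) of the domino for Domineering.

ply 1, O at 10 | -1=-1→9*; -5=-1→5
ply 2, X at 9 | -1=+1→8*; -5=+1→4
ply 3, O at 8 | -1=-1→7*; -5=-1→3
ply 4, X at 7 | -1=+1→6*; -5=+1→2
ply 5, O at 6 | -1=-1→5*; -5=-1→1
ply 6, X at 5 | -1=+1→4*; -5=+1→0
ply 7, O at 4 | -1=-1→3*
ply 8, X at 3 | -1=+1→2*
ply 9, O at 2 | -1=-1→1*
ply 10, X at 1 | -1=+1→0*
ply 11: 0 is terminal -1 (O); from 10 depth 10

PV length from [10]: 10 plies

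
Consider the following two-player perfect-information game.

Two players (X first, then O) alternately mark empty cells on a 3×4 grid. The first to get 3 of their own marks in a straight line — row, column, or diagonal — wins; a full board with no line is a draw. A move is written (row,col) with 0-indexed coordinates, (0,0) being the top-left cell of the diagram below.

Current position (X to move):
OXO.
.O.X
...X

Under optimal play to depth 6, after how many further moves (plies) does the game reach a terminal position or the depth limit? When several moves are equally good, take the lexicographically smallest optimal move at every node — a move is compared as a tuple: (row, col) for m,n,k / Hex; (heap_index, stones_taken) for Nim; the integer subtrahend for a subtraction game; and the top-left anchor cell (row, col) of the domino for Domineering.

p1 X@[OXO./.O.X/...X]: (0,3)[OXOX/.O.X/...X]+1* (1,0)[OXO./XO.X/...X]-1 (1,2)[OXO./.OXX/...X]+1 (2,0)[OXO./.O.X/X..X]-1 (2,1)[OXO./.O.X/.X.X]-1 (2,2)[OXO./.O.X/..XX]-1
p2 O@[OXOX/.O.X/...X] terminal -1; root [OXO./.O.X/...X] d6

PV length from [OXO./.O.X/...X]: 1 ply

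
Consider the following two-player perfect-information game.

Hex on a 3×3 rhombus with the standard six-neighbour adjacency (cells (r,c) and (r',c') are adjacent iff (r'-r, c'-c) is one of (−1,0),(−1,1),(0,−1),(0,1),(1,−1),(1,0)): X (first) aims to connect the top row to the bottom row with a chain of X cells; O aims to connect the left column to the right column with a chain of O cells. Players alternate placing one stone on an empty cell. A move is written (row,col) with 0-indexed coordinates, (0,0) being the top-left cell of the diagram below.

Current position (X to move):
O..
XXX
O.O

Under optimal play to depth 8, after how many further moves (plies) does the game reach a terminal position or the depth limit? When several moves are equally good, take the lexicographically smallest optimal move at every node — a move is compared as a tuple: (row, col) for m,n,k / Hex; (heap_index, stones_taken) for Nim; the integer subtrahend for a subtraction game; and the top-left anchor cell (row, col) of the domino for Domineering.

[O../XXX/O.O] X move#1: (0,1):-1/OX./XXX/O.O, (0,2):-1/O.X/XXX/O.O, (2,1):+1/O../XXX/OXO*
[O../XXX/OXO] O move#2: (0,1):-1/OO./XXX/OXO*, (0,2):-1/O.O/XXX/OXO
[OO./XXX/OXO] X move#3: (0,2):+1/OOX/XXX/OXO*
[OOX/XXX/OXO] end (terminal -1, O#4); searched O../XXX/O.O to 8

PV length from [O../XXX/O.O]: 3 plies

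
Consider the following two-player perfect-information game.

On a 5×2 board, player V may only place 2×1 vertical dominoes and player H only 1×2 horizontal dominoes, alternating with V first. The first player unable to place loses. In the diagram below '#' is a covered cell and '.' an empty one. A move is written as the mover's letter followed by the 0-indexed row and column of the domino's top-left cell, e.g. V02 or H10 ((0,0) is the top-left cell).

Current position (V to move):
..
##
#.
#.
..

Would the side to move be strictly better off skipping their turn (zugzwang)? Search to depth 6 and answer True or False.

p1 V@[../##/#./#./..]: V21[../##/##/##/..]-1* V31[../##/#./##/.#]-1
p2 H@[../##/##/##/..]: H00[##/##/##/##/..]+1* H40[../##/##/##/##]+1
p3 V@[##/##/##/##/..] terminal -1; root [../##/#./#./..] d6
pass branch (H moves first from the same position):
  | p1 H@[../##/#./#./..]: H00[##/##/#./#./..]-1 H40[../##/#./#./##]+1*
  | p2 V@[../##/#./#./##]: V21[../##/##/##/##]-1*
  | p3 H@[../##/##/##/##]: H00[##/##/##/##/##]+1*
  | p4 V@[##/##/##/##/##] terminal -1; root [../##/#./#./..] d6
V moving scores -1; V passing scores -1

zugzwang(../##/#./#./.., V) = False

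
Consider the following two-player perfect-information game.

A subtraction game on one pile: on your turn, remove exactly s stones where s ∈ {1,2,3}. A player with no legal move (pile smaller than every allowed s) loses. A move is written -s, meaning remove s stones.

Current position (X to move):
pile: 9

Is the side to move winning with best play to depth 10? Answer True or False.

p1 X@[9]: -1[8]+1* -2[7]-1 -3[6]-1
p2 O@[8]: -1[7]-1* -2[6]-1 -3[5]-1
p3 X@[7]: -1[6]-1 -2[5]-1 -3[4]+1*
p4 O@[4]: -1[3]-1* -2[2]-1 -3[1]-1
p5 X@[3]: -1[2]-1 -2[1]-1 -3[0]+1*
p6 O@[0] terminal -1; root [9] d10

X winning at [9]: True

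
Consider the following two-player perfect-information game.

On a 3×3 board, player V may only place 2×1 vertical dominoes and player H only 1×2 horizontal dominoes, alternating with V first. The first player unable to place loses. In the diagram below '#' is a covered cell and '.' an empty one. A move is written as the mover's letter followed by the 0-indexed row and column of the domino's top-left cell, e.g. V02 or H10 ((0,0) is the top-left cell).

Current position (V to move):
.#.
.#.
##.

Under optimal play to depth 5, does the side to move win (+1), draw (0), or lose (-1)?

value(.#./.#./##., V) = +1

[.#./.#./##.] V move#1: V00:+1/##./##./##.*, V02:+1/.##/.##/##., V12:+1/.#./.##/###
[##./##./##.] end (terminal -1, H#2); searched .#./.#./##. to 5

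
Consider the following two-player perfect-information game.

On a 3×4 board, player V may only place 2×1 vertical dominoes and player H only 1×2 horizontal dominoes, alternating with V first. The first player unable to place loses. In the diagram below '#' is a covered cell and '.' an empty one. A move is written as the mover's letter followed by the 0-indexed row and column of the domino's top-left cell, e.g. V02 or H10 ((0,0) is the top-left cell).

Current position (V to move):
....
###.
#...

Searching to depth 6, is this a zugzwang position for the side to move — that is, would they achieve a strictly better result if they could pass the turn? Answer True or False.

zugzwang(..../###./#..., V) = False

ply 1, V at ..../###./#... | V03=-1→...#/####/#...*; V13=-1→..../####/#..#
ply 2, H at ...#/####/#... | H00=+1→##.#/####/#...*; H01=+1→.###/####/#...; H21=+1→...#/####/###.; H22=+1→...#/####/#.##
ply 3: ##.#/####/#... is terminal -1 (V); from ..../###./#... depth 6
if V skipped the turn, H would face:
~ ply 1, H at ..../###./#... | H00=+1→##../###./#...*; H01=+1→.##./###./#...; H02=+1→..##/###./#...; H21=+1→..../###./###.; H22=+1→..../###./#.##
~ ply 2, V at ##../###./#... | V03=-1→##.#/####/#...*; V13=-1→##../####/#..#
~ ply 3, H at ##.#/####/#... | H21=+1→##.#/####/###.*; H22=+1→##.#/####/#.##
~ ply 4: ##.#/####/###. is terminal -1 (V); from ..../###./#... depth 6
compare (V): move=-1 vs pass=-1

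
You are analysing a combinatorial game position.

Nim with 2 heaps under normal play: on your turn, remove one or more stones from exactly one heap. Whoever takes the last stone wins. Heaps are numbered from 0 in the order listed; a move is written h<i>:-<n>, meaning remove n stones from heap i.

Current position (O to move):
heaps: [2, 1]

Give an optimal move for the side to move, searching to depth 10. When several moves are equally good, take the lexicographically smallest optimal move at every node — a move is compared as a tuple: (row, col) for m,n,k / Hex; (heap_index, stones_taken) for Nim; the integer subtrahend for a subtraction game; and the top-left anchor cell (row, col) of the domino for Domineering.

O's best at [(2,1)]: h0:-1

p1 O@[(2,1)]: h0:-1[(1,1)]+1* h0:-2[(0,1)]-1 h1:-1[(2,0)]-1
p2 X@[(1,1)]: h0:-1[(0,1)]-1* h1:-1[(1,0)]-1
p3 O@[(0,1)]: h1:-1[(0,0)]+1*
p4 X@[(0,0)] terminal -1; root [(2,1)] d10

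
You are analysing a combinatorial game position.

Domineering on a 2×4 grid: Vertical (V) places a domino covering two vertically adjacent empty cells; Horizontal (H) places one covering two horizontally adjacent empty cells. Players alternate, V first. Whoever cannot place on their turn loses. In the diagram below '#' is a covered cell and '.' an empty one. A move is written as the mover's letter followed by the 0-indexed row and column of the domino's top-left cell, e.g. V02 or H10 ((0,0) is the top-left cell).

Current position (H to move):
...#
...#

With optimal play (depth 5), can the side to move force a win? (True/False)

ply 1, H at ...#/...# | H00=+1→##.#/...#*; H01=+1→.###/...#; H10=+1→...#/##.#; H11=+1→...#/.###
ply 2, V at ##.#/...# | V02=-1→####/..##*
ply 3, H at ####/..## | H10=+1→####/####*
ply 4: ####/#### is terminal -1 (V); from ...#/...# depth 5

H winning at [...#/...#]: True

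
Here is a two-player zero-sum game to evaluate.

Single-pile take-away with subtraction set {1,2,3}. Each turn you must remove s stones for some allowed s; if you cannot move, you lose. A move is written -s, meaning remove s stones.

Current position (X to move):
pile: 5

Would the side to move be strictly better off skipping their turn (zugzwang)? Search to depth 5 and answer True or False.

p1 X@[5]: -1[4]+1* -2[3]-1 -3[2]-1
p2 O@[4]: -1[3]-1* -2[2]-1 -3[1]-1
p3 X@[3]: -1[2]-1 -2[1]-1 -3[0]+1*
p4 O@[0] terminal -1; root [5] d5
if X skipped the turn, O would face:
~ p1 O@[5]: -1[4]+1* -2[3]-1 -3[2]-1
~ p2 X@[4]: -1[3]-1* -2[2]-1 -3[1]-1
~ p3 O@[3]: -1[2]-1 -2[1]-1 -3[0]+1*
~ p4 X@[0] terminal -1; root [5] d5
compare (X): move=+1 vs pass=-1

zugzwang(5, X) = False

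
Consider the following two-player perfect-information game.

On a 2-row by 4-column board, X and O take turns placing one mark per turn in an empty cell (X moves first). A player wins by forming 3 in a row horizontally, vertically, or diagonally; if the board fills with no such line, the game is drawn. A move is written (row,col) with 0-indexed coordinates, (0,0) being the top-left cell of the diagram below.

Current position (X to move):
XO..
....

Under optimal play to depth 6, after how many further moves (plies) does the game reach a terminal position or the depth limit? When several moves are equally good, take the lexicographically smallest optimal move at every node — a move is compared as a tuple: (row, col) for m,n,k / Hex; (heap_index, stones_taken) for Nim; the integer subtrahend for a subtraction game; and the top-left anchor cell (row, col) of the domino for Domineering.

[XO../....] X move#1: (0,2):+0/XOX./....*, (0,3):+0/XO.X/...., (1,0):+0/XO../X..., (1,1):+0/XO../.X.., (1,2):+0/XO../..X., (1,3):+0/XO../...X
[XOX./....] O move#2: (0,3):+0/XOXO/....*, (1,0):+0/XOX./O..., (1,1):+0/XOX./.O.., (1,2):+0/XOX./..O., (1,3):+0/XOX./...O
[XOXO/....] X move#3: (1,0):+0/XOXO/X...*, (1,1):+0/XOXO/.X.., (1,2):+0/XOXO/..X., (1,3):+0/XOXO/...X
[XOXO/X...] O move#4: (1,1):+0/XOXO/XO..*, (1,2):+0/XOXO/X.O., (1,3):+0/XOXO/X..O
[XOXO/XO..] X move#5: (1,2):+0/XOXO/XOX.*, (1,3):+0/XOXO/XO.X
[XOXO/XOX.] O move#6: (1,3):+0/XOXO/XOXO*
[XOXO/XOXO] end (terminal +0, X#7); searched XO../.... to 6

PV length from [XO../....]: 6 plies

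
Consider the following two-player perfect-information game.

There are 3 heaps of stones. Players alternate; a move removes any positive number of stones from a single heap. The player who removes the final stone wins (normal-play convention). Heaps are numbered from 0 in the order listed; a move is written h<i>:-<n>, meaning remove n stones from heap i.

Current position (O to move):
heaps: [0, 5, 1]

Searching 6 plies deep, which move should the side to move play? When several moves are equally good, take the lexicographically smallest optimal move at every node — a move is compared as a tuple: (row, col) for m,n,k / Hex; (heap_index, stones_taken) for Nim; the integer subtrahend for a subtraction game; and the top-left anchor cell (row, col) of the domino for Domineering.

ply 1, O at (0,5,1) | h1:-1=-1→(0,4,1); h1:-2=-1→(0,3,1); h1:-3=-1→(0,2,1); h1:-4=+1→(0,1,1)*; h1:-5=-1→(0,0,1); h2:-1=-1→(0,5,0)
ply 2, X at (0,1,1) | h1:-1=-1→(0,0,1)*; h2:-1=-1→(0,1,0)
ply 3, O at (0,0,1) | h2:-1=+1→(0,0,0)*
ply 4: (0,0,0) is terminal -1 (X); from (0,5,1) depth 6

O's best at [(0,5,1)]: h1:-4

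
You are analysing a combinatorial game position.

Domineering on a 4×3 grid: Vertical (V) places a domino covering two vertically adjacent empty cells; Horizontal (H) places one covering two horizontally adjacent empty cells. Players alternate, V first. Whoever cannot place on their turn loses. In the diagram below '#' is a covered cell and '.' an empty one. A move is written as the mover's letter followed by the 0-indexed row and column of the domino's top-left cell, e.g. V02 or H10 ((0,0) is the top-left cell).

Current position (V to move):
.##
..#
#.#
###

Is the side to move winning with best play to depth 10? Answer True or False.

V winning at [.##/..#/#.#/###]: True

ply 1, V at .##/..#/#.#/### | V00=+1→###/#.#/#.#/###*; V11=+1→.##/.##/###/###
ply 2: ###/#.#/#.#/### is terminal -1 (H); from .##/..#/#.#/### depth 10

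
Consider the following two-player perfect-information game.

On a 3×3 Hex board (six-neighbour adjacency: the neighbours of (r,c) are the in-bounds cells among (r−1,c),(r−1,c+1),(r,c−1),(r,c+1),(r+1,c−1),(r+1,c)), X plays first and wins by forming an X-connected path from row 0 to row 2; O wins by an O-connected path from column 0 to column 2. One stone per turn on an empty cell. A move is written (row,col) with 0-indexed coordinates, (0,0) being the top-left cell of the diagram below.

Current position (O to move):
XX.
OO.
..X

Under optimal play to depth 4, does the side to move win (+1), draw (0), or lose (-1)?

ply 1, O at XX./OO./..X | (0,2)=+1→XXO/OO./..X*; (1,2)=+1→XX./OOO/..X; (2,0)=+1→XX./OO./O.X; (2,1)=+1→XX./OO./.OX
ply 2: XXO/OO./..X is terminal -1 (X); from XX./OO./..X depth 4

value(XX./OO./..X, O) = +1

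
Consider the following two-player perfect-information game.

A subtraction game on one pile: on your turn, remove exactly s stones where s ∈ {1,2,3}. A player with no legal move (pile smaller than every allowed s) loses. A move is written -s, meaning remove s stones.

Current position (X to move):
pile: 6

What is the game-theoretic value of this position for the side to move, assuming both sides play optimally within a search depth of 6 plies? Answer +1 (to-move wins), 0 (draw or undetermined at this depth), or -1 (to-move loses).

[6] X move#1: -1:-1/5, -2:+1/4*, -3:-1/3
[4] O move#2: -1:-1/3*, -2:-1/2, -3:-1/1
[3] X move#3: -1:-1/2, -2:-1/1, -3:+1/0*
[0] end (terminal -1, O#4); searched 6 to 6

value(6, X) = +1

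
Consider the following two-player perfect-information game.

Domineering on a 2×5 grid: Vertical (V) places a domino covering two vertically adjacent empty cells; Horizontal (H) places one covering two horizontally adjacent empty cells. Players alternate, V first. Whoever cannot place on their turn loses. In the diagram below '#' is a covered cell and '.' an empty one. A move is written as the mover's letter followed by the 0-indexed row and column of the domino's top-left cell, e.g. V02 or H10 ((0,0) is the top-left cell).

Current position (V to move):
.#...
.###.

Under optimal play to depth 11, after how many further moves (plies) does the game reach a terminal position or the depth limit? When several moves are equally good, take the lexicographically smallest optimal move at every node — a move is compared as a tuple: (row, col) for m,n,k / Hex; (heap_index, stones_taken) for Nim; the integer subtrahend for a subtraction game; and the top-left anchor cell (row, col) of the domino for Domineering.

PV length from [.#.../.###.]: 3 plies

p1 V@[.#.../.###.]: V00[##.../####.]-1 V04[.#..#/.####]+1*
p2 H@[.#..#/.####]: H02[.####/.####]-1*
p3 V@[.####/.####]: V00[#####/#####]+1*
p4 H@[#####/#####] terminal -1; root [.#.../.###.] d11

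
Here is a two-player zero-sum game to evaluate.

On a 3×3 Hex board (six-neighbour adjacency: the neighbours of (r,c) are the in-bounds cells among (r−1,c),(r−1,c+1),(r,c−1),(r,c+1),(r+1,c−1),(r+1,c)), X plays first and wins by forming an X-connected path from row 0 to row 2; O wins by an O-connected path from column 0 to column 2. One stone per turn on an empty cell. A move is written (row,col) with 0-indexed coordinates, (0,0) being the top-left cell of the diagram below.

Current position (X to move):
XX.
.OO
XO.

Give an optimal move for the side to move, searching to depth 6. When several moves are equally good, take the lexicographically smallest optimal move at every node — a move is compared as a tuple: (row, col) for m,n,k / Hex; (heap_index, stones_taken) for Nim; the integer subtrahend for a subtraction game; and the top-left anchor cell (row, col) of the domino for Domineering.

X's best at [XX./.OO/XO.]: (1,0)

p1 X@[XX./.OO/XO.]: (0,2)[XXX/.OO/XO.]-1 (1,0)[XX./XOO/XO.]+1* (2,2)[XX./.OO/XOX]-1
p2 O@[XX./XOO/XO.] terminal -1; root [XX./.OO/XO.] d6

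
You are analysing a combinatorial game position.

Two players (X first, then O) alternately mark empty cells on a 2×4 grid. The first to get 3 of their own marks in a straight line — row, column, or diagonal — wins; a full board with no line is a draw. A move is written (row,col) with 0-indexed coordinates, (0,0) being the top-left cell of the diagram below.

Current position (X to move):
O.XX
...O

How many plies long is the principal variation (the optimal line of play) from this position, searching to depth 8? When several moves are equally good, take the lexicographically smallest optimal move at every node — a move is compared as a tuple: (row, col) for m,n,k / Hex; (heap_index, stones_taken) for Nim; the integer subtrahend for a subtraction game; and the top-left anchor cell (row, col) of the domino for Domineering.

p1 X@[O.XX/...O]: (0,1)[OXXX/...O]+1* (1,0)[O.XX/X..O]+0 (1,1)[O.XX/.X.O]+0 (1,2)[O.XX/..XO]+0
p2 O@[OXXX/...O] terminal -1; root [O.XX/...O] d8

PV length from [O.XX/...O]: 1 ply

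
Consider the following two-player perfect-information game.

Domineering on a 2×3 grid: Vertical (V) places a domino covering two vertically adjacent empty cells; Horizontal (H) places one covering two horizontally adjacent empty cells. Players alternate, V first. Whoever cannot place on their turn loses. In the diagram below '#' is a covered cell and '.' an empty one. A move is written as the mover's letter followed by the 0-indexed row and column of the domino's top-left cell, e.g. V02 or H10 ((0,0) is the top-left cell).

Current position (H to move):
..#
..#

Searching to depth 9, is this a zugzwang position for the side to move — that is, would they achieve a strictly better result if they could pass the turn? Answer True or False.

zugzwang(..#/..#, H) = False

[..#/..#] H move#1: H00:+1/###/..#*, H10:+1/..#/###
[###/..#] end (terminal -1, V#2); searched ..#/..# to 9
pass branch (V moves first from the same position):
  | [..#/..#] V move#1: V00:+1/#.#/#.#*, V01:+1/.##/.##
  | [#.#/#.#] end (terminal -1, H#2); searched ..#/..# to 9
H moving scores +1; H passing scores -1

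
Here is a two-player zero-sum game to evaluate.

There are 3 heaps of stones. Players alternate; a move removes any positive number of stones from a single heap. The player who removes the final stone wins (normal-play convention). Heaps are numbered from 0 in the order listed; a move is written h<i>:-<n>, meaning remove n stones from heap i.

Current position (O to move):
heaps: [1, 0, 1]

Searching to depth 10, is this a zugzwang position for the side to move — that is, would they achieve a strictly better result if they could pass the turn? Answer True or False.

zugzwang((1,0,1), O) = True

p1 O@[(1,0,1)]: h0:-1[(0,0,1)]-1* h2:-1[(1,0,0)]-1
p2 X@[(0,0,1)]: h2:-1[(0,0,0)]+1*
p3 O@[(0,0,0)] terminal -1; root [(1,0,1)] d10
pass branch (X moves first from the same position):
  | p1 X@[(1,0,1)]: h0:-1[(0,0,1)]-1* h2:-1[(1,0,0)]-1
  | p2 O@[(0,0,1)]: h2:-1[(0,0,0)]+1*
  | p3 X@[(0,0,0)] terminal -1; root [(1,0,1)] d10
O moving scores -1; O passing scores +1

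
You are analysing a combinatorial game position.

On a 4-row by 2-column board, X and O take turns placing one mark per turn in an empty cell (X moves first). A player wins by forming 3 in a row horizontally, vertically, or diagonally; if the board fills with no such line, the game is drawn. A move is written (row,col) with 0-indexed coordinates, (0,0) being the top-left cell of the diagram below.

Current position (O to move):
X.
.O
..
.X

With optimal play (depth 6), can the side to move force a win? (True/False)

O winning at [X./.O/../.X]: False

[X./.O/../.X] O move#1: (0,1):+0/XO/.O/../.X*, (1,0):+0/X./OO/../.X, (2,0):+0/X./.O/O./.X, (2,1):+0/X./.O/.O/.X, (3,0):+0/X./.O/../OX
[XO/.O/../.X] X move#2: (1,0):-1/XO/XO/../.X, (2,0):-1/XO/.O/X./.X, (2,1):+0/XO/.O/.X/.X*, (3,0):-1/XO/.O/../XX
[XO/.O/.X/.X] O move#3: (1,0):+0/XO/OO/.X/.X*, (2,0):+0/XO/.O/OX/.X, (3,0):+0/XO/.O/.X/OX
[XO/OO/.X/.X] X move#4: (2,0):+0/XO/OO/XX/.X*, (3,0):+0/XO/OO/.X/XX
[XO/OO/XX/.X] O move#5: (3,0):+0/XO/OO/XX/OX*
[XO/OO/XX/OX] end (terminal +0, X#6); searched X./.O/../.X to 6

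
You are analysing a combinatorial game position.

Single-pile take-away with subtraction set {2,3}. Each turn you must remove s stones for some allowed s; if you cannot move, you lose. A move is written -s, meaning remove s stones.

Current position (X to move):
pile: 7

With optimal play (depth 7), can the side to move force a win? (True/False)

X winning at [7]: True

[7] X move#1: -2:+1/5*, -3:-1/4
[5] O move#2: -2:-1/3*, -3:-1/2
[3] X move#3: -2:+1/1*, -3:+1/0
[1] end (terminal -1, O#4); searched 7 to 7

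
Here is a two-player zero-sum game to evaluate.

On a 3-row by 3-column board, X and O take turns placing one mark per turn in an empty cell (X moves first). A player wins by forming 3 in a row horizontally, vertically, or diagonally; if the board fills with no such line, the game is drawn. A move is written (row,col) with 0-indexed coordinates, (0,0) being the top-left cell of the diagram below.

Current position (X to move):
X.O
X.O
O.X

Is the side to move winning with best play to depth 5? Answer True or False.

ply 1, X at X.O/X.O/O.X | (0,1)=-1→XXO/X.O/O.X; (1,1)=+1→X.O/XXO/O.X*; (2,1)=-1→X.O/X.O/OXX
ply 2: X.O/XXO/O.X is terminal -1 (O); from X.O/X.O/O.X depth 5

X winning at [X.O/X.O/O.X]: True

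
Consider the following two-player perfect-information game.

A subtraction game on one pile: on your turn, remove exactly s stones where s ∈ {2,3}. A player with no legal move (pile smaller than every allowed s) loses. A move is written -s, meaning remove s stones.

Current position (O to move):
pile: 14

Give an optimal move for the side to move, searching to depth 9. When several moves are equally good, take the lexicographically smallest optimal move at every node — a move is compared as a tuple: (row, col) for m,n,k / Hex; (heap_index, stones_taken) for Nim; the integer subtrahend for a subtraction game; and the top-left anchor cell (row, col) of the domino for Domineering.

O's best at [14]: -3

[14] O move#1: -2:-1/12, -3:+1/11*
[11] X move#2: -2:-1/9*, -3:-1/8
[9] O move#3: -2:-1/7, -3:+1/6*
[6] X move#4: -2:-1/4*, -3:-1/3
[4] O move#5: -2:-1/2, -3:+1/1*
[1] end (terminal -1, X#6); searched 14 to 9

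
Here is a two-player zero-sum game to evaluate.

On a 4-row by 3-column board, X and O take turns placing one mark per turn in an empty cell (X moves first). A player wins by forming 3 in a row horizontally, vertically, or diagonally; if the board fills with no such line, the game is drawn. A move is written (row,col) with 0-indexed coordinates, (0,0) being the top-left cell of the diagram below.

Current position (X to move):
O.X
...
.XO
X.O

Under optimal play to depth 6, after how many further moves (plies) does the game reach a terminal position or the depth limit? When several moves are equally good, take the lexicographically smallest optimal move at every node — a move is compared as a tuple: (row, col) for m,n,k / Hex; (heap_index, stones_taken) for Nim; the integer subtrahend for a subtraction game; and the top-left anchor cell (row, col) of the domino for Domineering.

ply 1, X at O.X/.../.XO/X.O | (0,1)=-1→OXX/.../.XO/X.O; (1,0)=-1→O.X/X../.XO/X.O; (1,1)=-1→O.X/.X./.XO/X.O; (1,2)=+1→O.X/..X/.XO/X.O*; (2,0)=-1→O.X/.../XXO/X.O; (3,1)=-1→O.X/.../.XO/XXO
ply 2: O.X/..X/.XO/X.O is terminal -1 (O); from O.X/.../.XO/X.O depth 6

PV length from [O.X/.../.XO/X.O]: 1 ply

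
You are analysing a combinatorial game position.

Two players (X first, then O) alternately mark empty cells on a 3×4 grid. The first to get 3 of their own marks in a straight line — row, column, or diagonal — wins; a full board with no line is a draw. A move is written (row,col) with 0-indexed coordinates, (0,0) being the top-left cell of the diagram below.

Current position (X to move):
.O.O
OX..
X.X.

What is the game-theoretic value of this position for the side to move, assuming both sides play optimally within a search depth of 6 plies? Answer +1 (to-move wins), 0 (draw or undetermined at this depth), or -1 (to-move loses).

value(.O.O/OX../X.X., X) = +1

p1 X@[.O.O/OX../X.X.]: (0,0)[XO.O/OX../X.X.]+1* (0,2)[.OXO/OX../X.X.]+1 (1,2)[.O.O/OXX./X.X.]-1 (1,3)[.O.O/OX.X/X.X.]-1 (2,1)[.O.O/OX../XXX.]+1 (2,3)[.O.O/OX../X.XX]-1
p2 O@[XO.O/OX../X.X.] terminal -1; root [.O.O/OX../X.X.] d6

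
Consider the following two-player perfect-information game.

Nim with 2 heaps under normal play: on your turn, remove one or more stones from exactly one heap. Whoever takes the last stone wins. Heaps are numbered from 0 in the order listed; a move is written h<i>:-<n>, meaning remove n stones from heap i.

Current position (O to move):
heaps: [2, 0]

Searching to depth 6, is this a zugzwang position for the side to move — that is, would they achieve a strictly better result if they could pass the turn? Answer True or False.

[(2,0)] O move#1: h0:-1:-1/(1,0), h0:-2:+1/(0,0)*
[(0,0)] end (terminal -1, X#2); searched (2,0) to 6
suppose O passes — search the same position with X to move:
pass> [(2,0)] X move#1: h0:-1:-1/(1,0), h0:-2:+1/(0,0)*
pass> [(0,0)] end (terminal -1, O#2); searched (2,0) to 6
for O: play +1, pass -1

zugzwang((2,0), O) = False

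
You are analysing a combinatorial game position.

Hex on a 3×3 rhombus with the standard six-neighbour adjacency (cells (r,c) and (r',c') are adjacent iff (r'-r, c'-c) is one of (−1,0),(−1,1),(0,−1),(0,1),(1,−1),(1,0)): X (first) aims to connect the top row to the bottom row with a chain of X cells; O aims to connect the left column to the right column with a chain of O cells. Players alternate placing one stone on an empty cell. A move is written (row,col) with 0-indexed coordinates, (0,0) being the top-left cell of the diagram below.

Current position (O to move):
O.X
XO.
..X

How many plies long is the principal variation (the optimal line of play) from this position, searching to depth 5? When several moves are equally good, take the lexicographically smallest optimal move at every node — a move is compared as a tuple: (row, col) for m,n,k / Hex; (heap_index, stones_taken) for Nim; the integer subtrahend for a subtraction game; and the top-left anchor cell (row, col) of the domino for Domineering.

PV length from [O.X/XO./..X]: 3 plies

ply 1, O at O.X/XO./..X | (0,1)=-1→OOX/XO./..X; (1,2)=+1→O.X/XOO/..X*; (2,0)=-1→O.X/XO./O.X; (2,1)=-1→O.X/XO./.OX
ply 2, X at O.X/XOO/..X | (0,1)=-1→OXX/XOO/..X*; (2,0)=-1→O.X/XOO/X.X; (2,1)=-1→O.X/XOO/.XX
ply 3, O at OXX/XOO/..X | (2,0)=+1→OXX/XOO/O.X*; (2,1)=-1→OXX/XOO/.OX
ply 4: OXX/XOO/O.X is terminal -1 (X); from O.X/XO./..X depth 5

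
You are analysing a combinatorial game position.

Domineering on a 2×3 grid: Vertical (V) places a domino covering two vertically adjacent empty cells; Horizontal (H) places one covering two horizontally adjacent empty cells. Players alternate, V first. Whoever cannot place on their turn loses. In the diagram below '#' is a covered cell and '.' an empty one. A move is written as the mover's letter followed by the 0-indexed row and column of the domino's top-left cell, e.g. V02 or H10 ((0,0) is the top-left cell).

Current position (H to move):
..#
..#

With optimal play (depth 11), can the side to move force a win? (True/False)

H winning at [..#/..#]: True

p1 H@[..#/..#]: H00[###/..#]+1* H10[..#/###]+1
p2 V@[###/..#] terminal -1; root [..#/..#] d11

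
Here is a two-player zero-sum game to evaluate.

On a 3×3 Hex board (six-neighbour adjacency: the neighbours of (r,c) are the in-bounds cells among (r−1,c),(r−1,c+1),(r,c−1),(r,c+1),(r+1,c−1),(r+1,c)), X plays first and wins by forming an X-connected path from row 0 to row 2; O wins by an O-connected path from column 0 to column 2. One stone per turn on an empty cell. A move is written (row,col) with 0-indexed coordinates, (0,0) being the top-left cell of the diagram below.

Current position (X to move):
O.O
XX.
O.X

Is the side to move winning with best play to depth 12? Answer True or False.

X winning at [O.O/XX./O.X]: True

[O.O/XX./O.X] X move#1: (0,1):+1/OXO/XX./O.X*, (1,2):-1/O.O/XXX/O.X, (2,1):-1/O.O/XX./OXX
[OXO/XX./O.X] O move#2: (1,2):-1/OXO/XXO/O.X*, (2,1):-1/OXO/XX./OOX
[OXO/XXO/O.X] X move#3: (2,1):+1/OXO/XXO/OXX*
[OXO/XXO/OXX] end (terminal -1, O#4); searched O.O/XX./O.X to 12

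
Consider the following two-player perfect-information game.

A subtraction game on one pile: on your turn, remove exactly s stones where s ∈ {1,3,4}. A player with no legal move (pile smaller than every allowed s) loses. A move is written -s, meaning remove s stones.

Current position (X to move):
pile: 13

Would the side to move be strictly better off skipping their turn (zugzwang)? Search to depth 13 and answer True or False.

zugzwang(13, X) = False

p1 X@[13]: -1[12]-1 -3[10]-1 -4[9]+1*
p2 O@[9]: -1[8]-1* -3[6]-1 -4[5]-1
p3 X@[8]: -1[7]+1* -3[5]-1 -4[4]-1
p4 O@[7]: -1[6]-1* -3[4]-1 -4[3]-1
p5 X@[6]: -1[5]-1 -3[3]-1 -4[2]+1*
p6 O@[2]: -1[1]-1*
p7 X@[1]: -1[0]+1*
p8 O@[0] terminal -1; root [13] d13
if X skipped the turn, O would face:
~ p1 O@[13]: -1[12]-1 -3[10]-1 -4[9]+1*
~ p2 X@[9]: -1[8]-1* -3[6]-1 -4[5]-1
~ p3 O@[8]: -1[7]+1* -3[5]-1 -4[4]-1
~ p4 X@[7]: -1[6]-1* -3[4]-1 -4[3]-1
~ p5 O@[6]: -1[5]-1 -3[3]-1 -4[2]+1*
~ p6 X@[2]: -1[1]-1*
~ p7 O@[1]: -1[0]+1*
~ p8 X@[0] terminal -1; root [13] d13
compare (X): move=+1 vs pass=-1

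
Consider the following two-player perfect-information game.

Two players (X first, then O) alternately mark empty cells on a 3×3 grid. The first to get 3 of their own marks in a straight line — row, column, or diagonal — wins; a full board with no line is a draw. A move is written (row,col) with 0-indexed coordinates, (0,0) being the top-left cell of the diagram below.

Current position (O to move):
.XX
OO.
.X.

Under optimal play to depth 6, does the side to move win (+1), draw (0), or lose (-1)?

value(.XX/OO./.X., O) = +1

p1 O@[.XX/OO./.X.]: (0,0)[OXX/OO./.X.]+1* (1,2)[.XX/OOO/.X.]+1 (2,0)[.XX/OO./OX.]-1 (2,2)[.XX/OO./.XO]-1
p2 X@[OXX/OO./.X.]: (1,2)[OXX/OOX/.X.]-1* (2,0)[OXX/OO./XX.]-1 (2,2)[OXX/OO./.XX]-1
p3 O@[OXX/OOX/.X.]: (2,0)[OXX/OOX/OX.]+1* (2,2)[OXX/OOX/.XO]+1
p4 X@[OXX/OOX/OX.] terminal -1; root [.XX/OO./.X.] d6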